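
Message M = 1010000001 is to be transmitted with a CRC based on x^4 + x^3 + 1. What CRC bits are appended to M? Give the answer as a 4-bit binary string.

0010

Append 4 zeros: 10100000010000. Divide by 11001 (XOR where the leading bit is 1):
  pos 0: 10100 XOR 11001 = 01101
  pos 1: 11010 XOR 11001 = 00011
  pos 4: 11000 XOR 11001 = 00001
  pos 8: 11000 XOR 11001 = 00001
Remainder (last 4 bits) = 0010. This is the CRC / FCS.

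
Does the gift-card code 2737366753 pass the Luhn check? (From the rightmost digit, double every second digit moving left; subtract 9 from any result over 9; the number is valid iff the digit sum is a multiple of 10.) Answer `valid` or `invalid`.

valid

From the right, keep odd positions and double even positions (subtract 9 from any doubled value over 9):
  doubled (positions 2,4,...): 1 3 6 6 4 → sum 20
  kept (positions 1,3,...): 3 7 6 7 7 → sum 30
Total = 50.
50 mod 10 = 0, so the number is valid.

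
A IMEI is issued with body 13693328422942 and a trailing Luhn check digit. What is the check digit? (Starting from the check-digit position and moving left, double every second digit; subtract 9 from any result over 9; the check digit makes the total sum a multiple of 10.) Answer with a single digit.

3

Partial digits right→left: 2 4 9 2 2 4 8 2 3 3 9 6 3 1
Double every second digit counting from the check-digit position (so the 1st, 3rd, 5th, ... of the partial from the right).
  doubled (with −9 where >9): 4 9 4 7 6 9 6 → sum 45
  kept as-is: 4 2 4 2 3 6 1 → sum 22
Total = 45 + 22 = 67.
Check digit = (10 − (67 mod 10)) mod 10 = 3.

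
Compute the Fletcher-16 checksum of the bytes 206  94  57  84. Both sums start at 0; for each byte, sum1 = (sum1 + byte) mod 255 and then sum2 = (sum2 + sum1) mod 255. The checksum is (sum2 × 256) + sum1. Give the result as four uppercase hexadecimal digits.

1DBA

Running sums (mod 255):
  after byte 0 (206): sum1=206, sum2=206
  after byte 1 (94): sum1=45, sum2=251
  after byte 2 (57): sum1=102, sum2=98
  after byte 3 (84): sum1=186, sum2=29
Checksum = sum2·256 + sum1 = 29·256 + 186 = 7610 = 0x1DBA.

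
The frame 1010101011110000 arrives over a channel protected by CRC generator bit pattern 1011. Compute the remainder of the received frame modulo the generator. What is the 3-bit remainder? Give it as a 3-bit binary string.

Modulo-2 division of 1010101011110000 by 1011:
  pos 0: 1010 XOR 1011 = 0001
  pos 3: 1101 XOR 1011 = 0110
  pos 4: 1100 XOR 1011 = 0111
  pos 5: 1111 XOR 1011 = 0100
  pos 6: 1001 XOR 1011 = 0010
  pos 8: 1011 XOR 1011 = 0000
Remainder = 000 (zero — the frame passes the CRC check).

000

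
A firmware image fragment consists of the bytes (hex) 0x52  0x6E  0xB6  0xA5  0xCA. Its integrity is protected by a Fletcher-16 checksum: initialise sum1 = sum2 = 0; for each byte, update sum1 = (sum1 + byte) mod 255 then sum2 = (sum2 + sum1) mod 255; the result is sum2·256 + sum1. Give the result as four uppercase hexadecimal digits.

Running sums (mod 255):
  after byte 0 (0x52): sum1=82, sum2=82
  after byte 1 (0x6E): sum1=192, sum2=19
  after byte 2 (0xB6): sum1=119, sum2=138
  after byte 3 (0xA5): sum1=29, sum2=167
  after byte 4 (0xCA): sum1=231, sum2=143
Checksum = sum2·256 + sum1 = 143·256 + 231 = 36839 = 0x8FE7.

8FE7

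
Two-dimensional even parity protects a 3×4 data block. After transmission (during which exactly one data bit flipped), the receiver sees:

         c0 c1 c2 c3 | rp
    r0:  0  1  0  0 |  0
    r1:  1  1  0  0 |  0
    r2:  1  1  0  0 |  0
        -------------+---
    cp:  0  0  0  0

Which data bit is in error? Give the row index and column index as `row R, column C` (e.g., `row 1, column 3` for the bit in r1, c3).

Recompute each row's even parity and compare to rp:
  r0: data parity 1, sent rp 0 → mismatch
  r1: data parity 0, sent rp 0 → ok
  r2: data parity 0, sent rp 0 → ok
Recompute each column's even parity and compare to cp:
  c0: data parity 0, sent cp 0 → ok
  c1: data parity 1, sent cp 0 → mismatch
  c2: data parity 0, sent cp 0 → ok
  c3: data parity 0, sent cp 0 → ok
Exactly one row (r0) and one column (c1) fail → the flipped bit is at their intersection.

row 0, column 1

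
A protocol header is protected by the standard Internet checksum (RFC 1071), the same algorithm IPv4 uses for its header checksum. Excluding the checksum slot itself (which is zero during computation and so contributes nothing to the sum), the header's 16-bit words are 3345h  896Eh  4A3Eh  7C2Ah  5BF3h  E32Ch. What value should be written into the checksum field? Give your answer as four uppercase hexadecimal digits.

One's-complement addition (fold any carry out of bit 15 back into bit 0):
  0x3345 + 0x896E = 0x0BCB3
  0xBCB3 + 0x4A3E = 0x106F1 → wrap carry → 0x06F2
  0x06F2 + 0x7C2A = 0x0831C
  0x831C + 0x5BF3 = 0x0DF0F
  0xDF0F + 0xE32C = 0x1C23B → wrap carry → 0xC23C
One's-complement sum = 0xC23C.
Checksum = ~0xC23C & 0xFFFF = 0x3DC3.

3DC3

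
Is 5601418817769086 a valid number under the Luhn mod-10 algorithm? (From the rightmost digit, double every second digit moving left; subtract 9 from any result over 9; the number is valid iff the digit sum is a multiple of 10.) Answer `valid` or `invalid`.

From the right, keep odd positions and double even positions (subtract 9 from any doubled value over 9):
  doubled (positions 2,4,...): 7 9 5 2 7 8 0 1 → sum 39
  kept (positions 1,3,...): 6 0 6 7 8 1 1 6 → sum 35
Total = 74.
74 mod 10 = 4, so the number is invalid.

invalid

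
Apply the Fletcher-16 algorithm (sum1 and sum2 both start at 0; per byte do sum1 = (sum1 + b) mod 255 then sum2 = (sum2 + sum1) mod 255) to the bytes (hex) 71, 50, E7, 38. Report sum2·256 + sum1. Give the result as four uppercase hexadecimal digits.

Running sums (mod 255):
  after byte 0 (71): sum1=113, sum2=113
  after byte 1 (50): sum1=193, sum2=51
  after byte 2 (E7): sum1=169, sum2=220
  after byte 3 (38): sum1=225, sum2=190
Checksum = sum2·256 + sum1 = 190·256 + 225 = 48865 = 0xBEE1.

BEE1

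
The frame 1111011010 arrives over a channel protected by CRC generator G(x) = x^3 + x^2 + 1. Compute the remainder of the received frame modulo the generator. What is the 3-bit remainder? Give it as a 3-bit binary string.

Modulo-2 division of 1111011010 by 1101:
  pos 0: 1111 XOR 1101 = 0010
  pos 2: 1001 XOR 1101 = 0100
  pos 3: 1001 XOR 1101 = 0100
  pos 4: 1000 XOR 1101 = 0101
  pos 5: 1011 XOR 1101 = 0110
  pos 6: 1100 XOR 1101 = 0001
Remainder = 001 (nonzero — an error is detected).

001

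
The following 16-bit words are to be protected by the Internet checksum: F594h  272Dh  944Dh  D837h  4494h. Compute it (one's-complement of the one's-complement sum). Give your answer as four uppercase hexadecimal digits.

3224

One's-complement addition (fold any carry out of bit 15 back into bit 0):
  0xF594 + 0x272D = 0x11CC1 → wrap carry → 0x1CC2
  0x1CC2 + 0x944D = 0x0B10F
  0xB10F + 0xD837 = 0x18946 → wrap carry → 0x8947
  0x8947 + 0x4494 = 0x0CDDB
One's-complement sum = 0xCDDB.
Checksum = ~0xCDDB & 0xFFFF = 0x3224.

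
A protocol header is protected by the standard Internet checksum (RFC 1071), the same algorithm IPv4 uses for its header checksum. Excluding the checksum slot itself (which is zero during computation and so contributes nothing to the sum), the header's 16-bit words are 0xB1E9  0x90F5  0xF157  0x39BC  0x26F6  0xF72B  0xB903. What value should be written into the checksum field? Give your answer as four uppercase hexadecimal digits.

BAE6

One's-complement addition (fold any carry out of bit 15 back into bit 0):
  0xB1E9 + 0x90F5 = 0x142DE → wrap carry → 0x42DF
  0x42DF + 0xF157 = 0x13436 → wrap carry → 0x3437
  0x3437 + 0x39BC = 0x06DF3
  0x6DF3 + 0x26F6 = 0x094E9
  0x94E9 + 0xF72B = 0x18C14 → wrap carry → 0x8C15
  0x8C15 + 0xB903 = 0x14518 → wrap carry → 0x4519
One's-complement sum = 0x4519.
Checksum = ~0x4519 & 0xFFFF = 0xBAE6.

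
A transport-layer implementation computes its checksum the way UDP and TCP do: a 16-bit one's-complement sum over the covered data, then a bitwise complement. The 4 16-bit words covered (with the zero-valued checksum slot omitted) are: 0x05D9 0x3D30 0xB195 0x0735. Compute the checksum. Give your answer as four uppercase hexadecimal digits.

042C

One's-complement addition (fold any carry out of bit 15 back into bit 0):
  0x05D9 + 0x3D30 = 0x04309
  0x4309 + 0xB195 = 0x0F49E
  0xF49E + 0x0735 = 0x0FBD3
One's-complement sum = 0xFBD3.
Checksum = ~0xFBD3 & 0xFFFF = 0x042C.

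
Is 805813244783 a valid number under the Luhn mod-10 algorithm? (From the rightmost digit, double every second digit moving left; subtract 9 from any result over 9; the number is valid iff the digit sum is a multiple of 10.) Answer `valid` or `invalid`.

From the right, keep odd positions and double even positions (subtract 9 from any doubled value over 9):
  doubled (positions 2,4,...): 7 8 4 2 1 7 → sum 29
  kept (positions 1,3,...): 3 7 4 3 8 0 → sum 25
Total = 54.
54 mod 10 = 4, so the number is invalid.

invalid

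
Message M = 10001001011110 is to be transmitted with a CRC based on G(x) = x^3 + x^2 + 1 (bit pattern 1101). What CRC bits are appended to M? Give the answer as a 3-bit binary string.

000

Append 3 zeros: 10001001011110000. Divide by 1101 (XOR where the leading bit is 1):
  pos 0: 1000 XOR 1101 = 0101
  pos 1: 1011 XOR 1101 = 0110
  pos 2: 1100 XOR 1101 = 0001
  pos 5: 1010 XOR 1101 = 0111
  pos 6: 1111 XOR 1101 = 0010
  pos 8: 1011 XOR 1101 = 0110
  pos 9: 1101 XOR 1101 = 0000
Remainder (last 3 bits) = 000. This is the CRC / FCS.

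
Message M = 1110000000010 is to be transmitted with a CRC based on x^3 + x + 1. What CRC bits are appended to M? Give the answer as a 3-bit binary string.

000

Append 3 zeros: 1110000000010000. Divide by 1011 (XOR where the leading bit is 1):
  pos 0: 1110 XOR 1011 = 0101
  pos 1: 1010 XOR 1011 = 0001
  pos 4: 1000 XOR 1011 = 0011
  pos 6: 1100 XOR 1011 = 0111
  pos 7: 1110 XOR 1011 = 0101
  pos 8: 1011 XOR 1011 = 0000
Remainder (last 3 bits) = 000. This is the CRC / FCS.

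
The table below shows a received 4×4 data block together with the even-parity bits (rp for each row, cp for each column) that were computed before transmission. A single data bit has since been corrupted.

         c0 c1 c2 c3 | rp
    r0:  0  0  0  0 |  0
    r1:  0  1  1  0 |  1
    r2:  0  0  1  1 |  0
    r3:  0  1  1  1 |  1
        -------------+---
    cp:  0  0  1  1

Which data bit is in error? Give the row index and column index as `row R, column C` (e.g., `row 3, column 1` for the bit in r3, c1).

Recompute each row's even parity and compare to rp:
  r0: data parity 0, sent rp 0 → ok
  r1: data parity 0, sent rp 1 → mismatch
  r2: data parity 0, sent rp 0 → ok
  r3: data parity 1, sent rp 1 → ok
Recompute each column's even parity and compare to cp:
  c0: data parity 0, sent cp 0 → ok
  c1: data parity 0, sent cp 0 → ok
  c2: data parity 1, sent cp 1 → ok
  c3: data parity 0, sent cp 1 → mismatch
Exactly one row (r1) and one column (c3) fail → the flipped bit is at their intersection.

row 1, column 3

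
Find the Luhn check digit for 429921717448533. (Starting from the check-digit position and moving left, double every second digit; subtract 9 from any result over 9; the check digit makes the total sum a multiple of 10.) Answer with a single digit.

6

Partial digits right→left: 3 3 5 8 4 4 7 1 7 1 2 9 9 2 4
Double every second digit counting from the check-digit position (so the 1st, 3rd, 5th, ... of the partial from the right).
  doubled (with −9 where >9): 6 1 8 5 5 4 9 8 → sum 46
  kept as-is: 3 8 4 1 1 9 2 → sum 28
Total = 46 + 28 = 74.
Check digit = (10 − (74 mod 10)) mod 10 = 6.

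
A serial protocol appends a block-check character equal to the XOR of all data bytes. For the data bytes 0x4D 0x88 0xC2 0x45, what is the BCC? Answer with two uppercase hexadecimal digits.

XOR the bytes together:
  start with 0x4D
  0x4D ⊕ 0x88 = 0xC5
  0xC5 ⊕ 0xC2 = 0x07
  0x07 ⊕ 0x45 = 0x42

42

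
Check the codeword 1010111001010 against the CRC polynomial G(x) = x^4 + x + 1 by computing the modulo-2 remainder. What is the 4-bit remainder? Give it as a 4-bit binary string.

0000

Modulo-2 division of 1010111001010 by 10011:
  pos 0: 10101 XOR 10011 = 00110
  pos 2: 11011 XOR 10011 = 01000
  pos 3: 10000 XOR 10011 = 00011
  pos 6: 11010 XOR 10011 = 01001
  pos 7: 10011 XOR 10011 = 00000
Remainder = 0000 (zero — the frame passes the CRC check).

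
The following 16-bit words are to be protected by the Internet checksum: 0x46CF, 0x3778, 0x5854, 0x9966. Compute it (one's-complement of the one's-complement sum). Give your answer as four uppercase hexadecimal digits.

One's-complement addition (fold any carry out of bit 15 back into bit 0):
  0x46CF + 0x3778 = 0x07E47
  0x7E47 + 0x5854 = 0x0D69B
  0xD69B + 0x9966 = 0x17001 → wrap carry → 0x7002
One's-complement sum = 0x7002.
Checksum = ~0x7002 & 0xFFFF = 0x8FFD.

8FFD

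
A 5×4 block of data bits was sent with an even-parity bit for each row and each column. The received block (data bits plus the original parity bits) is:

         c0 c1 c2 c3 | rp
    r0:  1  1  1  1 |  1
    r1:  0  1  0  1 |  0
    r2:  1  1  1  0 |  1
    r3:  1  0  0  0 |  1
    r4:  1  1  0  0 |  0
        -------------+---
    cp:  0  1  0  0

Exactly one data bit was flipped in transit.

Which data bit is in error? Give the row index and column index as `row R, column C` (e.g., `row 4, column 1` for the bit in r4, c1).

Recompute each row's even parity and compare to rp:
  r0: data parity 0, sent rp 1 → mismatch
  r1: data parity 0, sent rp 0 → ok
  r2: data parity 1, sent rp 1 → ok
  r3: data parity 1, sent rp 1 → ok
  r4: data parity 0, sent rp 0 → ok
Recompute each column's even parity and compare to cp:
  c0: data parity 0, sent cp 0 → ok
  c1: data parity 0, sent cp 1 → mismatch
  c2: data parity 0, sent cp 0 → ok
  c3: data parity 0, sent cp 0 → ok
Exactly one row (r0) and one column (c1) fail → the flipped bit is at their intersection.

row 0, column 1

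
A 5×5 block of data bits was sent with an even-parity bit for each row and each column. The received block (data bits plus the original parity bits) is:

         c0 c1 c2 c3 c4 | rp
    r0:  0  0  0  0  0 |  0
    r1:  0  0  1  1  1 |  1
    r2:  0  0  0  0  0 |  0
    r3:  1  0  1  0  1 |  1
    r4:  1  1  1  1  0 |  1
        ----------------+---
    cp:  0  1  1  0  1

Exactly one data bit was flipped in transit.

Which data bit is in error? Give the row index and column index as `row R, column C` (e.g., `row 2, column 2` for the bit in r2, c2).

Recompute each row's even parity and compare to rp:
  r0: data parity 0, sent rp 0 → ok
  r1: data parity 1, sent rp 1 → ok
  r2: data parity 0, sent rp 0 → ok
  r3: data parity 1, sent rp 1 → ok
  r4: data parity 0, sent rp 1 → mismatch
Recompute each column's even parity and compare to cp:
  c0: data parity 0, sent cp 0 → ok
  c1: data parity 1, sent cp 1 → ok
  c2: data parity 1, sent cp 1 → ok
  c3: data parity 0, sent cp 0 → ok
  c4: data parity 0, sent cp 1 → mismatch
Exactly one row (r4) and one column (c4) fail → the flipped bit is at their intersection.

row 4, column 4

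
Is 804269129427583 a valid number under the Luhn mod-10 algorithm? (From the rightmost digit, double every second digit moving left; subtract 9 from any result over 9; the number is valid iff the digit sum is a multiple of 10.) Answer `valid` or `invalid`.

invalid

From the right, keep odd positions and double even positions (subtract 9 from any doubled value over 9):
  doubled (positions 2,4,...): 7 5 8 4 9 4 0 → sum 37
  kept (positions 1,3,...): 3 5 2 9 1 6 4 8 → sum 38
Total = 75.
75 mod 10 = 5, so the number is invalid.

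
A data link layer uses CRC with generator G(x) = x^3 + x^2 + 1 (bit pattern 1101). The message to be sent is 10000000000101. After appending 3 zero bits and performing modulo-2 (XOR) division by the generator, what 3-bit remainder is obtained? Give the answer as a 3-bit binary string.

010

Append 3 zeros: 10000000000101000. Divide by 1101 (XOR where the leading bit is 1):
  pos 0: 1000 XOR 1101 = 0101
  pos 1: 1010 XOR 1101 = 0111
  pos 2: 1110 XOR 1101 = 0011
  pos 4: 1100 XOR 1101 = 0001
  pos 7: 1000 XOR 1101 = 0101
  pos 8: 1011 XOR 1101 = 0110
  pos 9: 1100 XOR 1101 = 0001
  pos 12: 1100 XOR 1101 = 0001
Remainder (last 3 bits) = 010. This is the CRC / FCS.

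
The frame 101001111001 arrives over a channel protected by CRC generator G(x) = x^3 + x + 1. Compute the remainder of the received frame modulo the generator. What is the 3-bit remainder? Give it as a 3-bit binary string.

100

Modulo-2 division of 101001111001 by 1011:
  pos 0: 1010 XOR 1011 = 0001
  pos 3: 1011 XOR 1011 = 0000
  pos 7: 1100 XOR 1011 = 0111
  pos 8: 1111 XOR 1011 = 0100
Remainder = 100 (nonzero — an error is detected).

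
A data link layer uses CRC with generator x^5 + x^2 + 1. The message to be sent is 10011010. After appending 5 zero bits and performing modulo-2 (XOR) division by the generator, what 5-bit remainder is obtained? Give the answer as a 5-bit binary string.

10011

Append 5 zeros: 1001101000000. Divide by 100101 (XOR where the leading bit is 1):
  pos 0: 100110 XOR 100101 = 000011
  pos 4: 111000 XOR 100101 = 011101
  pos 5: 111010 XOR 100101 = 011111
  pos 6: 111110 XOR 100101 = 011011
  pos 7: 110110 XOR 100101 = 010011
Remainder (last 5 bits) = 10011. This is the CRC / FCS.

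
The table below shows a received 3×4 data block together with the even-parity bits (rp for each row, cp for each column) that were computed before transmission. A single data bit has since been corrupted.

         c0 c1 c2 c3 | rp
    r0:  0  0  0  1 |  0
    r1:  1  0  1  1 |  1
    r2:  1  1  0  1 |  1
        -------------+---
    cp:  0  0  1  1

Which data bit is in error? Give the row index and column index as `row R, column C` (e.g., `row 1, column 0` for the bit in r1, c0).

row 0, column 1

Recompute each row's even parity and compare to rp:
  r0: data parity 1, sent rp 0 → mismatch
  r1: data parity 1, sent rp 1 → ok
  r2: data parity 1, sent rp 1 → ok
Recompute each column's even parity and compare to cp:
  c0: data parity 0, sent cp 0 → ok
  c1: data parity 1, sent cp 0 → mismatch
  c2: data parity 1, sent cp 1 → ok
  c3: data parity 1, sent cp 1 → ok
Exactly one row (r0) and one column (c1) fail → the flipped bit is at their intersection.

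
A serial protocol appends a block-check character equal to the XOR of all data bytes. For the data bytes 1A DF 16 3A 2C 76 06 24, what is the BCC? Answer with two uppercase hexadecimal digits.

XOR the bytes together:
  start with 0x1A
  0x1A ⊕ 0xDF = 0xC5
  0xC5 ⊕ 0x16 = 0xD3
  0xD3 ⊕ 0x3A = 0xE9
  0xE9 ⊕ 0x2C = 0xC5
  0xC5 ⊕ 0x76 = 0xB3
  0xB3 ⊕ 0x06 = 0xB5
  0xB5 ⊕ 0x24 = 0x91

91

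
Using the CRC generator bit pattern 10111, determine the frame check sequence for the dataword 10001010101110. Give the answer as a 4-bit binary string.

Append 4 zeros: 100010101011100000. Divide by 10111 (XOR where the leading bit is 1):
  pos 0: 10001 XOR 10111 = 00110
  pos 2: 11001 XOR 10111 = 01110
  pos 3: 11100 XOR 10111 = 01011
  pos 4: 10111 XOR 10111 = 00000
  pos 10: 11100 XOR 10111 = 01011
  pos 11: 10110 XOR 10111 = 00001
Remainder (last 4 bits) = 0100. This is the CRC / FCS.

0100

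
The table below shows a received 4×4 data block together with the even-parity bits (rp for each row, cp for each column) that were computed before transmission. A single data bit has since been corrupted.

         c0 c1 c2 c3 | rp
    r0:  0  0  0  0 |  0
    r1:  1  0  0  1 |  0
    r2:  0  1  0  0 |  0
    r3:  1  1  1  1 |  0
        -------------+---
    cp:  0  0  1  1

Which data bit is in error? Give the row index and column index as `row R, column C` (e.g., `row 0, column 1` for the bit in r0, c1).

Recompute each row's even parity and compare to rp:
  r0: data parity 0, sent rp 0 → ok
  r1: data parity 0, sent rp 0 → ok
  r2: data parity 1, sent rp 0 → mismatch
  r3: data parity 0, sent rp 0 → ok
Recompute each column's even parity and compare to cp:
  c0: data parity 0, sent cp 0 → ok
  c1: data parity 0, sent cp 0 → ok
  c2: data parity 1, sent cp 1 → ok
  c3: data parity 0, sent cp 1 → mismatch
Exactly one row (r2) and one column (c3) fail → the flipped bit is at their intersection.

row 2, column 3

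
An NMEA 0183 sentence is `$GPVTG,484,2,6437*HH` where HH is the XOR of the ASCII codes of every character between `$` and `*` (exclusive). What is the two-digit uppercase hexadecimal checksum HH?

72

XOR the ASCII codes of the payload characters:
  'G' = 0x47 → acc = 0x47
  'P' = 0x50 → acc = 0x17
  'V' = 0x56 → acc = 0x41
  'T' = 0x54 → acc = 0x15
  'G' = 0x47 → acc = 0x52
  ',' = 0x2C → acc = 0x7E
  '4' = 0x34 → acc = 0x4A
  '8' = 0x38 → acc = 0x72
  '4' = 0x34 → acc = 0x46
  ',' = 0x2C → acc = 0x6A
  '2' = 0x32 → acc = 0x58
  ',' = 0x2C → acc = 0x74
  '6' = 0x36 → acc = 0x42
  '4' = 0x34 → acc = 0x76
  '3' = 0x33 → acc = 0x45
  '7' = 0x37 → acc = 0x72
Checksum = 0x72.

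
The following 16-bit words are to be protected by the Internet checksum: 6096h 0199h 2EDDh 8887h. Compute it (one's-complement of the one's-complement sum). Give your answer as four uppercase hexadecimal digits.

One's-complement addition (fold any carry out of bit 15 back into bit 0):
  0x6096 + 0x0199 = 0x0622F
  0x622F + 0x2EDD = 0x0910C
  0x910C + 0x8887 = 0x11993 → wrap carry → 0x1994
One's-complement sum = 0x1994.
Checksum = ~0x1994 & 0xFFFF = 0xE66B.

E66B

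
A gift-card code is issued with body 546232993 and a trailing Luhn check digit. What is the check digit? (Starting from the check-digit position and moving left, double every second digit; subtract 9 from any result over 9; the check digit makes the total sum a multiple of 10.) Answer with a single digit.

Partial digits right→left: 3 9 9 2 3 2 6 4 5
Double every second digit counting from the check-digit position (so the 1st, 3rd, 5th, ... of the partial from the right).
  doubled (with −9 where >9): 6 9 6 3 1 → sum 25
  kept as-is: 9 2 2 4 → sum 17
Total = 25 + 17 = 42.
Check digit = (10 − (42 mod 10)) mod 10 = 8.

8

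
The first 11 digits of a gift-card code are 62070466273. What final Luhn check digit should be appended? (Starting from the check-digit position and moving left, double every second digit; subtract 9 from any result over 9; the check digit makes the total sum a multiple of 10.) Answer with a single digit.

Partial digits right→left: 3 7 2 6 6 4 0 7 0 2 6
Double every second digit counting from the check-digit position (so the 1st, 3rd, 5th, ... of the partial from the right).
  doubled (with −9 where >9): 6 4 3 0 0 3 → sum 16
  kept as-is: 7 6 4 7 2 → sum 26
Total = 16 + 26 = 42.
Check digit = (10 − (42 mod 10)) mod 10 = 8.

8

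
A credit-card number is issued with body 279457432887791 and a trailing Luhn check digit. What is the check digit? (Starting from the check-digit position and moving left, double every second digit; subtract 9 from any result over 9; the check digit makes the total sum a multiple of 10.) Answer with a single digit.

5

Partial digits right→left: 1 9 7 7 8 8 2 3 4 7 5 4 9 7 2
Double every second digit counting from the check-digit position (so the 1st, 3rd, 5th, ... of the partial from the right).
  doubled (with −9 where >9): 2 5 7 4 8 1 9 4 → sum 40
  kept as-is: 9 7 8 3 7 4 7 → sum 45
Total = 40 + 45 = 85.
Check digit = (10 − (85 mod 10)) mod 10 = 5.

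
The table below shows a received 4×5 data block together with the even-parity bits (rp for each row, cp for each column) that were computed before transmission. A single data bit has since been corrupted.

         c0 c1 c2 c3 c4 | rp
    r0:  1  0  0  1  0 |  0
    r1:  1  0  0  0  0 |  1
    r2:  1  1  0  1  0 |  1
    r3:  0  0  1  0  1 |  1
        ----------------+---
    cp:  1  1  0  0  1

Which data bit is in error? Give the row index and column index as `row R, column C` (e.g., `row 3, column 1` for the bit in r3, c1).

Recompute each row's even parity and compare to rp:
  r0: data parity 0, sent rp 0 → ok
  r1: data parity 1, sent rp 1 → ok
  r2: data parity 1, sent rp 1 → ok
  r3: data parity 0, sent rp 1 → mismatch
Recompute each column's even parity and compare to cp:
  c0: data parity 1, sent cp 1 → ok
  c1: data parity 1, sent cp 1 → ok
  c2: data parity 1, sent cp 0 → mismatch
  c3: data parity 0, sent cp 0 → ok
  c4: data parity 1, sent cp 1 → ok
Exactly one row (r3) and one column (c2) fail → the flipped bit is at their intersection.

row 3, column 2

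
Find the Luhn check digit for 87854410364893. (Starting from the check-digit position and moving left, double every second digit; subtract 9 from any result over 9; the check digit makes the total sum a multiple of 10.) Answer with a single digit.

Partial digits right→left: 3 9 8 4 6 3 0 1 4 4 5 8 7 8
Double every second digit counting from the check-digit position (so the 1st, 3rd, 5th, ... of the partial from the right).
  doubled (with −9 where >9): 6 7 3 0 8 1 5 → sum 30
  kept as-is: 9 4 3 1 4 8 8 → sum 37
Total = 30 + 37 = 67.
Check digit = (10 − (67 mod 10)) mod 10 = 3.

3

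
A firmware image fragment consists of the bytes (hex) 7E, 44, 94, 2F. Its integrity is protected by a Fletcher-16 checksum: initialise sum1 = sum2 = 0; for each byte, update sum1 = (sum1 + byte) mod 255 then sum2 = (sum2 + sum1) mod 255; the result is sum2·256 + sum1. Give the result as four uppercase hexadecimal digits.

Running sums (mod 255):
  after byte 0 (7E): sum1=126, sum2=126
  after byte 1 (44): sum1=194, sum2=65
  after byte 2 (94): sum1=87, sum2=152
  after byte 3 (2F): sum1=134, sum2=31
Checksum = sum2·256 + sum1 = 31·256 + 134 = 8070 = 0x1F86.

1F86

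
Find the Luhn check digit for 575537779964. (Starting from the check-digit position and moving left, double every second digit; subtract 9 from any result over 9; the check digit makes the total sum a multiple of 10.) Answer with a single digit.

2

Partial digits right→left: 4 6 9 9 7 7 7 3 5 5 7 5
Double every second digit counting from the check-digit position (so the 1st, 3rd, 5th, ... of the partial from the right).
  doubled (with −9 where >9): 8 9 5 5 1 5 → sum 33
  kept as-is: 6 9 7 3 5 5 → sum 35
Total = 33 + 35 = 68.
Check digit = (10 − (68 mod 10)) mod 10 = 2.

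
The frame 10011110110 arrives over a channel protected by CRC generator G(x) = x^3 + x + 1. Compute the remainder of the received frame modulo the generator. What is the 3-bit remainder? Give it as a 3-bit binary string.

000

Modulo-2 division of 10011110110 by 1011:
  pos 0: 1001 XOR 1011 = 0010
  pos 2: 1011 XOR 1011 = 0000
  pos 6: 1011 XOR 1011 = 0000
Remainder = 000 (zero — the frame passes the CRC check).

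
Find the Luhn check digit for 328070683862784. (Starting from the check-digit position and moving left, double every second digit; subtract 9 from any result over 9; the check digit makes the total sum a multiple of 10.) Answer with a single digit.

Partial digits right→left: 4 8 7 2 6 8 3 8 6 0 7 0 8 2 3
Double every second digit counting from the check-digit position (so the 1st, 3rd, 5th, ... of the partial from the right).
  doubled (with −9 where >9): 8 5 3 6 3 5 7 6 → sum 43
  kept as-is: 8 2 8 8 0 0 2 → sum 28
Total = 43 + 28 = 71.
Check digit = (10 − (71 mod 10)) mod 10 = 9.

9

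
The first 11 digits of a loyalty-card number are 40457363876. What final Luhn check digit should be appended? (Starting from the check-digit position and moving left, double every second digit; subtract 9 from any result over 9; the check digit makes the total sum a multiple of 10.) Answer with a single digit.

8

Partial digits right→left: 6 7 8 3 6 3 7 5 4 0 4
Double every second digit counting from the check-digit position (so the 1st, 3rd, 5th, ... of the partial from the right).
  doubled (with −9 where >9): 3 7 3 5 8 8 → sum 34
  kept as-is: 7 3 3 5 0 → sum 18
Total = 34 + 18 = 52.
Check digit = (10 − (52 mod 10)) mod 10 = 8.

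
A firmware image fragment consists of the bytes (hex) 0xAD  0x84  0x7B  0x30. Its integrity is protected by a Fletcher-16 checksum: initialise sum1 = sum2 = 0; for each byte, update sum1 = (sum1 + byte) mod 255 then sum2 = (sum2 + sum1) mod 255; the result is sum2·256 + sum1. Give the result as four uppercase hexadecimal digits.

Running sums (mod 255):
  after byte 0 (0xAD): sum1=173, sum2=173
  after byte 1 (0x84): sum1=50, sum2=223
  after byte 2 (0x7B): sum1=173, sum2=141
  after byte 3 (0x30): sum1=221, sum2=107
Checksum = sum2·256 + sum1 = 107·256 + 221 = 27613 = 0x6BDD.

6BDD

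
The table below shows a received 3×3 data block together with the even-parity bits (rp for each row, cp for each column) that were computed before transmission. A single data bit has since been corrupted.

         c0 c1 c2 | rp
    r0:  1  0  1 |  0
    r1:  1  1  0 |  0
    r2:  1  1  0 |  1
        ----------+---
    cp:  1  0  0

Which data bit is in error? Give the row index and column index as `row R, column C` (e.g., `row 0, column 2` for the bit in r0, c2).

row 2, column 2

Recompute each row's even parity and compare to rp:
  r0: data parity 0, sent rp 0 → ok
  r1: data parity 0, sent rp 0 → ok
  r2: data parity 0, sent rp 1 → mismatch
Recompute each column's even parity and compare to cp:
  c0: data parity 1, sent cp 1 → ok
  c1: data parity 0, sent cp 0 → ok
  c2: data parity 1, sent cp 0 → mismatch
Exactly one row (r2) and one column (c2) fail → the flipped bit is at their intersection.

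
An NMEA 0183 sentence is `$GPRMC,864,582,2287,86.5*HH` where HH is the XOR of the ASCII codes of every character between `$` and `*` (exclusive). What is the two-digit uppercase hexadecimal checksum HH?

54

XOR the ASCII codes of the payload characters:
  'G' = 0x47 → acc = 0x47
  'P' = 0x50 → acc = 0x17
  'R' = 0x52 → acc = 0x45
  'M' = 0x4D → acc = 0x08
  'C' = 0x43 → acc = 0x4B
  ',' = 0x2C → acc = 0x67
  '8' = 0x38 → acc = 0x5F
  '6' = 0x36 → acc = 0x69
  '4' = 0x34 → acc = 0x5D
  ',' = 0x2C → acc = 0x71
  '5' = 0x35 → acc = 0x44
  '8' = 0x38 → acc = 0x7C
  '2' = 0x32 → acc = 0x4E
  ',' = 0x2C → acc = 0x62
  '2' = 0x32 → acc = 0x50
  '2' = 0x32 → acc = 0x62
  '8' = 0x38 → acc = 0x5A
  '7' = 0x37 → acc = 0x6D
  ',' = 0x2C → acc = 0x41
  '8' = 0x38 → acc = 0x79
  '6' = 0x36 → acc = 0x4F
  '.' = 0x2E → acc = 0x61
  '5' = 0x35 → acc = 0x54
Checksum = 0x54.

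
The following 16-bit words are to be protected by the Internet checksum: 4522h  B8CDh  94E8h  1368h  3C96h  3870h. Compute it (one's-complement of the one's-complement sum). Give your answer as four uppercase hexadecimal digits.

One's-complement addition (fold any carry out of bit 15 back into bit 0):
  0x4522 + 0xB8CD = 0x0FDEF
  0xFDEF + 0x94E8 = 0x192D7 → wrap carry → 0x92D8
  0x92D8 + 0x1368 = 0x0A640
  0xA640 + 0x3C96 = 0x0E2D6
  0xE2D6 + 0x3870 = 0x11B46 → wrap carry → 0x1B47
One's-complement sum = 0x1B47.
Checksum = ~0x1B47 & 0xFFFF = 0xE4B8.

E4B8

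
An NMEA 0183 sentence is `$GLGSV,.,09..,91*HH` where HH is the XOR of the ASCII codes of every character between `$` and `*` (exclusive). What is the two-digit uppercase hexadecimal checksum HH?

XOR the ASCII codes of the payload characters:
  'G' = 0x47 → acc = 0x47
  'L' = 0x4C → acc = 0x0B
  'G' = 0x47 → acc = 0x4C
  'S' = 0x53 → acc = 0x1F
  'V' = 0x56 → acc = 0x49
  ',' = 0x2C → acc = 0x65
  '.' = 0x2E → acc = 0x4B
  ',' = 0x2C → acc = 0x67
  '0' = 0x30 → acc = 0x57
  '9' = 0x39 → acc = 0x6E
  '.' = 0x2E → acc = 0x40
  '.' = 0x2E → acc = 0x6E
  ',' = 0x2C → acc = 0x42
  '9' = 0x39 → acc = 0x7B
  '1' = 0x31 → acc = 0x4A
Checksum = 0x4A.

4A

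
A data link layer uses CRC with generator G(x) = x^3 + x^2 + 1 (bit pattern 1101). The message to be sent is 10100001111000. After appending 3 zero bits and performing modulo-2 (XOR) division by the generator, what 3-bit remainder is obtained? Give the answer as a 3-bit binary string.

Append 3 zeros: 10100001111000000. Divide by 1101 (XOR where the leading bit is 1):
  pos 0: 1010 XOR 1101 = 0111
  pos 1: 1110 XOR 1101 = 0011
  pos 3: 1100 XOR 1101 = 0001
  pos 6: 1111 XOR 1101 = 0010
  pos 8: 1010 XOR 1101 = 0111
  pos 9: 1110 XOR 1101 = 0011
  pos 11: 1100 XOR 1101 = 0001
Remainder (last 3 bits) = 100. This is the CRC / FCS.

100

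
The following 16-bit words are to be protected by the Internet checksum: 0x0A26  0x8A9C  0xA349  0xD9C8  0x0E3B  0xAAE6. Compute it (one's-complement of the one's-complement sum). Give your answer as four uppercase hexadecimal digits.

3509

One's-complement addition (fold any carry out of bit 15 back into bit 0):
  0x0A26 + 0x8A9C = 0x094C2
  0x94C2 + 0xA349 = 0x1380B → wrap carry → 0x380C
  0x380C + 0xD9C8 = 0x111D4 → wrap carry → 0x11D5
  0x11D5 + 0x0E3B = 0x02010
  0x2010 + 0xAAE6 = 0x0CAF6
One's-complement sum = 0xCAF6.
Checksum = ~0xCAF6 & 0xFFFF = 0x3509.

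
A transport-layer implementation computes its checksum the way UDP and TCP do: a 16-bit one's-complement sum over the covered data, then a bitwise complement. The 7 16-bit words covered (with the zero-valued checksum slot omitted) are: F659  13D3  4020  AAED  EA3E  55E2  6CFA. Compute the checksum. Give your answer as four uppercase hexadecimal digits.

One's-complement addition (fold any carry out of bit 15 back into bit 0):
  0xF659 + 0x13D3 = 0x10A2C → wrap carry → 0x0A2D
  0x0A2D + 0x4020 = 0x04A4D
  0x4A4D + 0xAAED = 0x0F53A
  0xF53A + 0xEA3E = 0x1DF78 → wrap carry → 0xDF79
  0xDF79 + 0x55E2 = 0x1355B → wrap carry → 0x355C
  0x355C + 0x6CFA = 0x0A256
One's-complement sum = 0xA256.
Checksum = ~0xA256 & 0xFFFF = 0x5DA9.

5DA9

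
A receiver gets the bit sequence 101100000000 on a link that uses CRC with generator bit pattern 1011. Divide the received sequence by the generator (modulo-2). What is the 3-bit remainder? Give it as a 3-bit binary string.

Modulo-2 division of 101100000000 by 1011:
  pos 0: 1011 XOR 1011 = 0000
Remainder = 000 (zero — the frame passes the CRC check).

000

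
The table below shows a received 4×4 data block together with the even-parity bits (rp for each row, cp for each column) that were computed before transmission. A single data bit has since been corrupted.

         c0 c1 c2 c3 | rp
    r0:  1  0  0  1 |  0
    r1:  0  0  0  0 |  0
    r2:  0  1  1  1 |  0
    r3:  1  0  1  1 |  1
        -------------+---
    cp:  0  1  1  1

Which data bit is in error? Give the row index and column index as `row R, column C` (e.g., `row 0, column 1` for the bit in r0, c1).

row 2, column 2

Recompute each row's even parity and compare to rp:
  r0: data parity 0, sent rp 0 → ok
  r1: data parity 0, sent rp 0 → ok
  r2: data parity 1, sent rp 0 → mismatch
  r3: data parity 1, sent rp 1 → ok
Recompute each column's even parity and compare to cp:
  c0: data parity 0, sent cp 0 → ok
  c1: data parity 1, sent cp 1 → ok
  c2: data parity 0, sent cp 1 → mismatch
  c3: data parity 1, sent cp 1 → ok
Exactly one row (r2) and one column (c2) fail → the flipped bit is at their intersection.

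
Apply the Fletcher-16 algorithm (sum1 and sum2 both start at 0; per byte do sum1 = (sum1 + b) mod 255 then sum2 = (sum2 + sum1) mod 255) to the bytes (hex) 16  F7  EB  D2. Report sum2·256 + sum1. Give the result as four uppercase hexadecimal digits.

EACC

Running sums (mod 255):
  after byte 0 (16): sum1=22, sum2=22
  after byte 1 (F7): sum1=14, sum2=36
  after byte 2 (EB): sum1=249, sum2=30
  after byte 3 (D2): sum1=204, sum2=234
Checksum = sum2·256 + sum1 = 234·256 + 204 = 60108 = 0xEACC.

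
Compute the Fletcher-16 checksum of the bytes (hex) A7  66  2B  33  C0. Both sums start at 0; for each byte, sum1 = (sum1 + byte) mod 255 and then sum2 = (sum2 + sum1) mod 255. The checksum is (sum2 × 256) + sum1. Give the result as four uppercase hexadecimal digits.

882D

Running sums (mod 255):
  after byte 0 (A7): sum1=167, sum2=167
  after byte 1 (66): sum1=14, sum2=181
  after byte 2 (2B): sum1=57, sum2=238
  after byte 3 (33): sum1=108, sum2=91
  after byte 4 (C0): sum1=45, sum2=136
Checksum = sum2·256 + sum1 = 136·256 + 45 = 34861 = 0x882D.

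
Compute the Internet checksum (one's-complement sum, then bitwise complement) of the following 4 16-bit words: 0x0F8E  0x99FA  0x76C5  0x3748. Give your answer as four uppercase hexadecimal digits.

One's-complement addition (fold any carry out of bit 15 back into bit 0):
  0x0F8E + 0x99FA = 0x0A988
  0xA988 + 0x76C5 = 0x1204D → wrap carry → 0x204E
  0x204E + 0x3748 = 0x05796
One's-complement sum = 0x5796.
Checksum = ~0x5796 & 0xFFFF = 0xA869.

A869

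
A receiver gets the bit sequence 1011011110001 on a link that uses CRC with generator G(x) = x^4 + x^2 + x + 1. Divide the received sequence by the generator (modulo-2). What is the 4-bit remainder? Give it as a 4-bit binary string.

Modulo-2 division of 1011011110001 by 10111:
  pos 0: 10110 XOR 10111 = 00001
  pos 4: 11111 XOR 10111 = 01000
  pos 5: 10000 XOR 10111 = 00111
  pos 7: 11100 XOR 10111 = 01011
  pos 8: 10111 XOR 10111 = 00000
Remainder = 0000 (zero — the frame passes the CRC check).

0000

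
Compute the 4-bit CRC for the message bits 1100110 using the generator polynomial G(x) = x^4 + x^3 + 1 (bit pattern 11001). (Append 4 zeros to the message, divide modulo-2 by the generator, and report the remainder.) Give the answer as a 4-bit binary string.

1011

Append 4 zeros: 11001100000. Divide by 11001 (XOR where the leading bit is 1):
  pos 0: 11001 XOR 11001 = 00000
  pos 5: 10000 XOR 11001 = 01001
  pos 6: 10010 XOR 11001 = 01011
Remainder (last 4 bits) = 1011. This is the CRC / FCS.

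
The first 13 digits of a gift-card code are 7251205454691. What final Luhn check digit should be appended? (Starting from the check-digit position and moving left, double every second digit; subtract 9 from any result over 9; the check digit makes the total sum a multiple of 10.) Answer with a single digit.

Partial digits right→left: 1 9 6 4 5 4 5 0 2 1 5 2 7
Double every second digit counting from the check-digit position (so the 1st, 3rd, 5th, ... of the partial from the right).
  doubled (with −9 where >9): 2 3 1 1 4 1 5 → sum 17
  kept as-is: 9 4 4 0 1 2 → sum 20
Total = 17 + 20 = 37.
Check digit = (10 − (37 mod 10)) mod 10 = 3.

3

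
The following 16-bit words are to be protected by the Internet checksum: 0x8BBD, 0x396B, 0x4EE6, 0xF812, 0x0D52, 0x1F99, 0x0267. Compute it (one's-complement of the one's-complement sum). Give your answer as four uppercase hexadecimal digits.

One's-complement addition (fold any carry out of bit 15 back into bit 0):
  0x8BBD + 0x396B = 0x0C528
  0xC528 + 0x4EE6 = 0x1140E → wrap carry → 0x140F
  0x140F + 0xF812 = 0x10C21 → wrap carry → 0x0C22
  0x0C22 + 0x0D52 = 0x01974
  0x1974 + 0x1F99 = 0x0390D
  0x390D + 0x0267 = 0x03B74
One's-complement sum = 0x3B74.
Checksum = ~0x3B74 & 0xFFFF = 0xC48B.

C48B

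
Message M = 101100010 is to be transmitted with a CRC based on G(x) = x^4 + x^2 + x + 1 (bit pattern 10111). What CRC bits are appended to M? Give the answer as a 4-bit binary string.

Append 4 zeros: 1011000100000. Divide by 10111 (XOR where the leading bit is 1):
  pos 0: 10110 XOR 10111 = 00001
  pos 4: 10010 XOR 10111 = 00101
  pos 6: 10100 XOR 10111 = 00011
Remainder (last 4 bits) = 1100. This is the CRC / FCS.

1100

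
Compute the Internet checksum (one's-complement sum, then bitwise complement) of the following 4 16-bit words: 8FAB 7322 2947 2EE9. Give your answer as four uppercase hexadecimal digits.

A501

One's-complement addition (fold any carry out of bit 15 back into bit 0):
  0x8FAB + 0x7322 = 0x102CD → wrap carry → 0x02CE
  0x02CE + 0x2947 = 0x02C15
  0x2C15 + 0x2EE9 = 0x05AFE
One's-complement sum = 0x5AFE.
Checksum = ~0x5AFE & 0xFFFF = 0xA501.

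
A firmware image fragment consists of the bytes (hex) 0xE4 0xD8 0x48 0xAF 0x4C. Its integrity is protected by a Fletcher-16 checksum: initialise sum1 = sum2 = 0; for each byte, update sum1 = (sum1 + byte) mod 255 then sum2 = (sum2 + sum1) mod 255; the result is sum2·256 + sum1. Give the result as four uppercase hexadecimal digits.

6002

Running sums (mod 255):
  after byte 0 (0xE4): sum1=228, sum2=228
  after byte 1 (0xD8): sum1=189, sum2=162
  after byte 2 (0x48): sum1=6, sum2=168
  after byte 3 (0xAF): sum1=181, sum2=94
  after byte 4 (0x4C): sum1=2, sum2=96
Checksum = sum2·256 + sum1 = 96·256 + 2 = 24578 = 0x6002.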